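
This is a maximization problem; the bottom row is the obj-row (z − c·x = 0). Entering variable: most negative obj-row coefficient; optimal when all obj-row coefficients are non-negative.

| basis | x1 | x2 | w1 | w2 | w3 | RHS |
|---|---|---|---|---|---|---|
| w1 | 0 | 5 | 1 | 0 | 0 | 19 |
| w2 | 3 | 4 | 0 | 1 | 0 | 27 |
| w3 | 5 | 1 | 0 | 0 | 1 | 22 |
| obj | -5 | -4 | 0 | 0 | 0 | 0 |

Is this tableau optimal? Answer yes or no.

no

The obj-row has a negative entry -5 in column x1, so it is not optimal.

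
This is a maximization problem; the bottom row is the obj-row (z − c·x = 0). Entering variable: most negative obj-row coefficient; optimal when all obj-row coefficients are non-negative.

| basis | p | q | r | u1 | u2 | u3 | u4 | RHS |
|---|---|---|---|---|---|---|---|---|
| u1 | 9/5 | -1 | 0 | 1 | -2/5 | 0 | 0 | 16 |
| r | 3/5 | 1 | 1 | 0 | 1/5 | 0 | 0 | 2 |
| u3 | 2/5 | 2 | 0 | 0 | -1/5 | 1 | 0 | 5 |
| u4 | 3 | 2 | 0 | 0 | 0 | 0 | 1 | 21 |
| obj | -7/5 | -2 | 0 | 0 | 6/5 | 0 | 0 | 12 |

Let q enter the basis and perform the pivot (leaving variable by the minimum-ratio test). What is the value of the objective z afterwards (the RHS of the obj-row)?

16

Ratio test on column q — row 1: entry -1 ≤ 0; row 2: 2/1 = 2; row 3: 5/2 = 5/2; row 4: 21/2 = 21/2. Minimum is 2 at row 2 (r leaves); pivot element 1.
Pivot on row 2; the obj-row RHS becomes 12 − (-2)·2 = 16.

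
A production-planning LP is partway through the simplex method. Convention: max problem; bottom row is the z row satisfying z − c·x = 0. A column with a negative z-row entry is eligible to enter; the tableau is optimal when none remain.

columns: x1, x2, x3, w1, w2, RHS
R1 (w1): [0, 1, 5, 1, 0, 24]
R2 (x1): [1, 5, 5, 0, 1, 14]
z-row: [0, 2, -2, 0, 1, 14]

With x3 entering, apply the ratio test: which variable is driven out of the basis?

x1

Column x3 entries and ratios — w1: 24/5 = 24/5; x1: 14/5 = 14/5.
Smallest ratio is 14/5 in the row of x1, so x1 leaves.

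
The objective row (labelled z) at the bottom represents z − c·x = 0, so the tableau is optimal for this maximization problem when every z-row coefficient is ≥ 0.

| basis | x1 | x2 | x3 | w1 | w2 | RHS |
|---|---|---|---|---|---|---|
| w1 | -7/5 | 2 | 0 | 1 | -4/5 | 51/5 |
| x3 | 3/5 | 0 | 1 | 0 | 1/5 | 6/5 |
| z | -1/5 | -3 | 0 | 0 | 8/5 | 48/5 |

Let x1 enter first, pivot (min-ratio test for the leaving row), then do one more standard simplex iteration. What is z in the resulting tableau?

Ratio test on column x1 — row 1: entry -7/5 ≤ 0; row 2: (6/5)/(3/5) = 2. Minimum is 2 at row 2 (x3 leaves); pivot element 3/5.
Pivot on row 2; the z-row RHS becomes 48/5 − (-1/5)·2 = 10.
Next entering variable (most negative z-row entry -3): x2.
Ratio test on column x2 — row 1: 13/2 = 13/2; row 2: entry 0 ≤ 0. Minimum is 13/2 at row 1 (w1 leaves); pivot element 2.
After the second pivot the z-row RHS is 10 − (-3)·(13/2) = 59/2.

59/2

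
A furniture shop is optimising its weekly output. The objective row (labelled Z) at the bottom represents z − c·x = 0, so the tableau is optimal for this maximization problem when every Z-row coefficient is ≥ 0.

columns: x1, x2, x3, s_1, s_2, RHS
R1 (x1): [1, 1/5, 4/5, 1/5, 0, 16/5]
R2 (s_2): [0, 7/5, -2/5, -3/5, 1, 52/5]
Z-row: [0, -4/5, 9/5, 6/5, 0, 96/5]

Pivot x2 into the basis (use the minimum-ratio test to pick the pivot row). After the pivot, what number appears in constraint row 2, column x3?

-2/7

Ratio test on column x2 — row 1: (16/5)/(1/5) = 16; row 2: (52/5)/(7/5) = 52/7. Minimum is 52/7 at row 2 (s_2 leaves); pivot element 7/5.
Divide row 2 by 7/5; eliminate column x2 from the other rows.
In the new row 2, the x3 entry is the old entry divided by the pivot: (-2/5)/(7/5) = -2/7.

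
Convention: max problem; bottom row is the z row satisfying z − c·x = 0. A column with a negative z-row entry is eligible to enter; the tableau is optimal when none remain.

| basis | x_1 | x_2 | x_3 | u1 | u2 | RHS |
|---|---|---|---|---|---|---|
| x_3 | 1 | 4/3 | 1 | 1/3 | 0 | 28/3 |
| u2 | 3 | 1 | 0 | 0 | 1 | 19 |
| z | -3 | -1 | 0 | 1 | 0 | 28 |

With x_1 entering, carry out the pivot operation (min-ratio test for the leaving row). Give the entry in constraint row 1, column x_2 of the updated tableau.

1

Ratio test on column x_1 — row 1: (28/3)/1 = 28/3; row 2: 19/3 = 19/3. Minimum is 19/3 at row 2 (u2 leaves); pivot element 3.
Divide row 2 by 3; eliminate column x_1 from the other rows.
Row 1 update in column x_2: 4/3 − 1·(1/3) = 1.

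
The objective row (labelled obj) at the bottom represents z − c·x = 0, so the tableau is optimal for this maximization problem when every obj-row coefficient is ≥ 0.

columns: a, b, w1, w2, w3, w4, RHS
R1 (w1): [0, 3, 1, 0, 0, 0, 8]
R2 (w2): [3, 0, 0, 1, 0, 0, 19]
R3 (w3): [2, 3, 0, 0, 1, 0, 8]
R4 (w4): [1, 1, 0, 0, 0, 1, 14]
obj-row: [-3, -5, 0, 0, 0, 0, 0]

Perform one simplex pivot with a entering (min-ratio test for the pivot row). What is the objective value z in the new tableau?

Ratio test on column a — row 1: entry 0 ≤ 0; row 2: 19/3 = 19/3; row 3: 8/2 = 4; row 4: 14/1 = 14. Minimum is 4 at row 3 (w3 leaves); pivot element 2.
Pivot on row 3; the obj-row RHS becomes 0 − (-3)·4 = 12.

12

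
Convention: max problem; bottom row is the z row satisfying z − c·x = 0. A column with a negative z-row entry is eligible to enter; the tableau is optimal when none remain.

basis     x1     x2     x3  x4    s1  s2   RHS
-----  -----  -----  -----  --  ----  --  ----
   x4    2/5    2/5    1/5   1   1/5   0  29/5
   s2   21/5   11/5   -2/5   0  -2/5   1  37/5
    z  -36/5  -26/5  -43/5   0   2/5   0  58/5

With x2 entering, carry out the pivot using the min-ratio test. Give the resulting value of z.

Ratio test on column x2 — row 1: (29/5)/(2/5) = 29/2; row 2: (37/5)/(11/5) = 37/11. Minimum is 37/11 at row 2 (s2 leaves); pivot element 11/5.
Pivot on row 2; the z-row RHS becomes 58/5 − (-26/5)·(37/11) = 320/11.

320/11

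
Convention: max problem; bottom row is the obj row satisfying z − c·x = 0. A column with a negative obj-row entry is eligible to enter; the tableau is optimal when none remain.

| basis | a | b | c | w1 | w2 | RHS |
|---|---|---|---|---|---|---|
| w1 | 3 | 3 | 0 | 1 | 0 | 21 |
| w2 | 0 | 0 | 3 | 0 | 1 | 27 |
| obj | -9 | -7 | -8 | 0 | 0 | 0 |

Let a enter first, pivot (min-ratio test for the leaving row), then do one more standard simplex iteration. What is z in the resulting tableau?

135

Ratio test on column a — row 1: 21/3 = 7; row 2: entry 0 ≤ 0. Minimum is 7 at row 1 (w1 leaves); pivot element 3.
Pivot on row 1; the obj-row RHS becomes 0 − (-9)·7 = 63.
Next entering variable (most negative obj-row entry -8): c.
Ratio test on column c — row 1: entry 0 ≤ 0; row 2: 27/3 = 9. Minimum is 9 at row 2 (w2 leaves); pivot element 3.
After the second pivot the obj-row RHS is 63 − (-8)·9 = 135.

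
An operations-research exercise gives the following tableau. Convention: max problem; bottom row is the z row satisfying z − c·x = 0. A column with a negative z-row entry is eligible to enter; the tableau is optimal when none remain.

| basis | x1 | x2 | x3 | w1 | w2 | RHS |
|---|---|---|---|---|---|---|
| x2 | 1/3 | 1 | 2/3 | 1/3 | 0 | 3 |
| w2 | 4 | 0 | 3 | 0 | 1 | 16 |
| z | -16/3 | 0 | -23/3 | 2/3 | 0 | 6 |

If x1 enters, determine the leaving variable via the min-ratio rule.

Column x1 entries and ratios — x2: 3/(1/3) = 9; w2: 16/4 = 4.
Smallest ratio is 4 in the row of w2, so w2 leaves.

w2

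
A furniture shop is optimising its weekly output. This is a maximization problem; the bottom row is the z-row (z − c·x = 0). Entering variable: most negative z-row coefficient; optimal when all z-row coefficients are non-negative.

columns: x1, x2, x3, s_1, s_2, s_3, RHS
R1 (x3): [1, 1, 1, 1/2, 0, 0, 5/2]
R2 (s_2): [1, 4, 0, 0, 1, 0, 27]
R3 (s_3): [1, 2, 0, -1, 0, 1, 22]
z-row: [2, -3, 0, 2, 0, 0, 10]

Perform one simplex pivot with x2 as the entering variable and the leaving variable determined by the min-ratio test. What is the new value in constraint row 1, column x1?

1

Ratio test on column x2 — row 1: (5/2)/1 = 5/2; row 2: 27/4 = 27/4; row 3: 22/2 = 11. Minimum is 5/2 at row 1 (x3 leaves); pivot element 1.
Divide row 1 by 1; eliminate column x2 from the other rows.
In the new row 1, the x1 entry is the old entry divided by the pivot: 1/1 = 1.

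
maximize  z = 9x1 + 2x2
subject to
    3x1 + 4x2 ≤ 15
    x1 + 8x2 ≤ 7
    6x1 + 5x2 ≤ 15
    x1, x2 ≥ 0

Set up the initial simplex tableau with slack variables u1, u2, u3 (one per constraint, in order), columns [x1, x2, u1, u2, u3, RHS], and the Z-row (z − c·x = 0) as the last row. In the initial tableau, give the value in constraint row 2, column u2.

Slack u2 belongs to constraint 2; its column is the unit vector e_2, so the entry in row 2 is 1.

1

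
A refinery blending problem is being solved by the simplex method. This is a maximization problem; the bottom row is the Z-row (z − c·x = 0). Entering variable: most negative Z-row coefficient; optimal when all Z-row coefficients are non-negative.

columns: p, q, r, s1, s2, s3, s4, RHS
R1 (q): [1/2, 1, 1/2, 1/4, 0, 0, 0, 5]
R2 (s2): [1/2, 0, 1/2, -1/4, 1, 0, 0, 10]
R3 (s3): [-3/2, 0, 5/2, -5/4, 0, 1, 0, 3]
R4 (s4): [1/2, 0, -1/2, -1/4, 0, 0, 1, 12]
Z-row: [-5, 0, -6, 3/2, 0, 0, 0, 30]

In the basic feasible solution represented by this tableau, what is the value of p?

0

p is not in the basis, so in the current basic feasible solution p = 0.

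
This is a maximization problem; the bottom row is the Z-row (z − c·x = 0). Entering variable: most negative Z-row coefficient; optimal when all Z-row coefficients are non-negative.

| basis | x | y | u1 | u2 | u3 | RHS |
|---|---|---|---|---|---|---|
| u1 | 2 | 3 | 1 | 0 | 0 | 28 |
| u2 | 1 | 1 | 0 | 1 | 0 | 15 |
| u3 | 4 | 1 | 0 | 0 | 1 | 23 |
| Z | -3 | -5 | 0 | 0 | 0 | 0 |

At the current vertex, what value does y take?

y is not in the basis, so in the current basic feasible solution y = 0.

0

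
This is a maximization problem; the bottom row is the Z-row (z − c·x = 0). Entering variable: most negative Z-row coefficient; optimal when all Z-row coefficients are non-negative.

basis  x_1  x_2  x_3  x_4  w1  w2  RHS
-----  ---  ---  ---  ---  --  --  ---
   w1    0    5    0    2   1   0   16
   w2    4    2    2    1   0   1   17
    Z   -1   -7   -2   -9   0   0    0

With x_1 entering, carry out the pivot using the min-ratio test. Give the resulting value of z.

17/4

Ratio test on column x_1 — row 1: entry 0 ≤ 0; row 2: 17/4 = 17/4. Minimum is 17/4 at row 2 (w2 leaves); pivot element 4.
Pivot on row 2; the Z-row RHS becomes 0 − (-1)·(17/4) = 17/4.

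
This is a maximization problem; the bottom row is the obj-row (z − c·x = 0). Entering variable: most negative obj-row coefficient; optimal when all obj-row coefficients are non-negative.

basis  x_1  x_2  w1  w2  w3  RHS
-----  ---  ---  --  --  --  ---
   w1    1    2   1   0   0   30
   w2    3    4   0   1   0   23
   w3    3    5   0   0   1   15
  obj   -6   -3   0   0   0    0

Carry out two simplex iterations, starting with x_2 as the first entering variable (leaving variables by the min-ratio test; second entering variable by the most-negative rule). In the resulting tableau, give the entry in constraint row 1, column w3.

Ratio test on column x_2 — row 1: 30/2 = 15; row 2: 23/4 = 23/4; row 3: 15/5 = 3. Minimum is 3 at row 3 (w3 leaves); pivot element 5.
Divide row 3 by 5; eliminate column x_2 from the other rows.
Second iteration: most negative obj-row entry is -21/5 in column x_1, so x_1 enters.
Ratio test on column x_1 — row 1: entry -1/5 ≤ 0; row 2: 11/(3/5) = 55/3; row 3: 3/(3/5) = 5. Minimum is 5 at row 3 (x_2 leaves); pivot element 3/5.
Divide row 3 by 3/5; eliminate column x_1 from the other rows.
After both pivots, the entry at constraint row 1, column w3 is -1/3.

-1/3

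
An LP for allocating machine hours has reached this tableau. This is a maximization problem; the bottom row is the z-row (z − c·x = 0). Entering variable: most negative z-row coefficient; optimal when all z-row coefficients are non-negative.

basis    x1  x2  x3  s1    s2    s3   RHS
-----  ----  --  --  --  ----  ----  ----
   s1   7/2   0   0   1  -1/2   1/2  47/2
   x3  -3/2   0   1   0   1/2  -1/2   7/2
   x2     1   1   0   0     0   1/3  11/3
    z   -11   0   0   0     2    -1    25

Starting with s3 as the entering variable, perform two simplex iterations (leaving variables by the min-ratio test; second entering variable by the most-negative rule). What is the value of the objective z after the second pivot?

Ratio test on column s3 — row 1: (47/2)/(1/2) = 47; row 2: entry -1/2 ≤ 0; row 3: (11/3)/(1/3) = 11. Minimum is 11 at row 3 (x2 leaves); pivot element 1/3.
Pivot on row 3; the z-row RHS becomes 25 − (-1)·11 = 36.
Next entering variable (most negative z-row entry -8): x1.
Ratio test on column x1 — row 1: 18/2 = 9; row 2: entry 0 ≤ 0; row 3: 11/3 = 11/3. Minimum is 11/3 at row 3 (s3 leaves); pivot element 3.
After the second pivot the z-row RHS is 36 − (-8)·(11/3) = 196/3.

196/3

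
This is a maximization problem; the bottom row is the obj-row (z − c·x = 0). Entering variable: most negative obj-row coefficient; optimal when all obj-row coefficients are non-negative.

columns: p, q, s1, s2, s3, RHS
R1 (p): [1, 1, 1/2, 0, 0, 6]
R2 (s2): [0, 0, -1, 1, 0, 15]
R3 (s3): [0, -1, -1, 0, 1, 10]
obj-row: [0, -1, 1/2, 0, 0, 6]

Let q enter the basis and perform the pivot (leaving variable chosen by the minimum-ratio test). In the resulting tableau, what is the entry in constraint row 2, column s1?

-1

Ratio test on column q — row 1: 6/1 = 6; row 2: entry 0 ≤ 0; row 3: entry -1 ≤ 0. Minimum is 6 at row 1 (p leaves); pivot element 1.
Divide row 1 by 1; eliminate column q from the other rows.
Row 2 update in column s1: -1 − 0·(1/2) = -1.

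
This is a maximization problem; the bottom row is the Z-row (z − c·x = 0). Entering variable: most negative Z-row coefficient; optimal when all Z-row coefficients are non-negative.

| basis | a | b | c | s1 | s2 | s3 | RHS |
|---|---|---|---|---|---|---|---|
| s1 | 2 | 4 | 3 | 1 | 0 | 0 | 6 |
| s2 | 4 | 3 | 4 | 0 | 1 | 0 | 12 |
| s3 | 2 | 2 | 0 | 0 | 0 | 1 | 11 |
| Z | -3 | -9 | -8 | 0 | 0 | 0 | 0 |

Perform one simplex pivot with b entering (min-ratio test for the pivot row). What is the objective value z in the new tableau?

Ratio test on column b — row 1: 6/4 = 3/2; row 2: 12/3 = 4; row 3: 11/2 = 11/2. Minimum is 3/2 at row 1 (s1 leaves); pivot element 4.
Pivot on row 1; the Z-row RHS becomes 0 − (-9)·(3/2) = 27/2.

27/2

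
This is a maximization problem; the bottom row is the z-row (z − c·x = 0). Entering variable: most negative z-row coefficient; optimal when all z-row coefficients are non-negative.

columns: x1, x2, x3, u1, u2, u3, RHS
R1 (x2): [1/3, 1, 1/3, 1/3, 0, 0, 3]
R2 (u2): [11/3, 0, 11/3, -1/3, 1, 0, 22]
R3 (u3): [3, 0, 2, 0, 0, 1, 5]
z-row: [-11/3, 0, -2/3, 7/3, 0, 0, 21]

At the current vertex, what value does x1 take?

x1 is not in the basis, so in the current basic feasible solution x1 = 0.

0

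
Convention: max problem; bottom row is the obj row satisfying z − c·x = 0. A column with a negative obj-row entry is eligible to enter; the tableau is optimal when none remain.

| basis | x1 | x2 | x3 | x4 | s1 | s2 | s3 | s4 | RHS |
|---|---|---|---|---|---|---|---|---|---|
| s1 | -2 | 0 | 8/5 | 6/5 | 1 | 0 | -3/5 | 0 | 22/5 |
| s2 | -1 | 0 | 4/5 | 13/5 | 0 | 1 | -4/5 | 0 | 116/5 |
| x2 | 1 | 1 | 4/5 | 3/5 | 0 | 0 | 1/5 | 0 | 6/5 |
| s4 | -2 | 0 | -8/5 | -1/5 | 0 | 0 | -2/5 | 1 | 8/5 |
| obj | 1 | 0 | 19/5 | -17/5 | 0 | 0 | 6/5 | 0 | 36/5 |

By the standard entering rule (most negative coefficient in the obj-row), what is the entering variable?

Negative obj-row entries: x4: -17/5.
The most negative is -17/5 in column x4, so x4 enters.

x4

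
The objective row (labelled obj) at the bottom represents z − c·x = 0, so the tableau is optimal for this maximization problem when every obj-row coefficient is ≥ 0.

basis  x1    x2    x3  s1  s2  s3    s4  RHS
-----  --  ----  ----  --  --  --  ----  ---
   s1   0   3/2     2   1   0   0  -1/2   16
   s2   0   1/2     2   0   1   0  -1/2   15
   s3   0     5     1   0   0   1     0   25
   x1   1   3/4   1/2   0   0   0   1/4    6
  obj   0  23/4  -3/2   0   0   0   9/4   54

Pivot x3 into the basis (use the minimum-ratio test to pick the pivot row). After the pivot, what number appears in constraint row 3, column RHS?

Ratio test on column x3 — row 1: 16/2 = 8; row 2: 15/2 = 15/2; row 3: 25/1 = 25; row 4: 6/(1/2) = 12. Minimum is 15/2 at row 2 (s2 leaves); pivot element 2.
Divide row 2 by 2; eliminate column x3 from the other rows.
Row 3 update in column RHS: 25 − 1·(15/2) = 35/2.

35/2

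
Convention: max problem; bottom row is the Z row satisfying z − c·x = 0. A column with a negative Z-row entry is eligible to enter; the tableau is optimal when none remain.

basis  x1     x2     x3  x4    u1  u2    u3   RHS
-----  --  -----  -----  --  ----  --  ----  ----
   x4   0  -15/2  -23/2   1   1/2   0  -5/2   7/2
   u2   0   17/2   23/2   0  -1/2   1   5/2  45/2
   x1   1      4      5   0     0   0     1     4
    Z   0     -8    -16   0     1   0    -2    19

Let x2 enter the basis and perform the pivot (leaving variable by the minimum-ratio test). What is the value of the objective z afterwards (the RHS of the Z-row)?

Ratio test on column x2 — row 1: entry -15/2 ≤ 0; row 2: (45/2)/(17/2) = 45/17; row 3: 4/4 = 1. Minimum is 1 at row 3 (x1 leaves); pivot element 4.
Pivot on row 3; the Z-row RHS becomes 19 − (-8)·1 = 27.

27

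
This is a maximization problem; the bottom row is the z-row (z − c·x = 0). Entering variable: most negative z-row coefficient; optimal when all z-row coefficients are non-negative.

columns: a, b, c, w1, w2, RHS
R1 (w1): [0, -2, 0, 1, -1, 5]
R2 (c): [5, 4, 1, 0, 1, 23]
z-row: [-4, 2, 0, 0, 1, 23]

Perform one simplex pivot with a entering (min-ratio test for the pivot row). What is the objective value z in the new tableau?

Ratio test on column a — row 1: entry 0 ≤ 0; row 2: 23/5 = 23/5. Minimum is 23/5 at row 2 (c leaves); pivot element 5.
Pivot on row 2; the z-row RHS becomes 23 − (-4)·(23/5) = 207/5.

207/5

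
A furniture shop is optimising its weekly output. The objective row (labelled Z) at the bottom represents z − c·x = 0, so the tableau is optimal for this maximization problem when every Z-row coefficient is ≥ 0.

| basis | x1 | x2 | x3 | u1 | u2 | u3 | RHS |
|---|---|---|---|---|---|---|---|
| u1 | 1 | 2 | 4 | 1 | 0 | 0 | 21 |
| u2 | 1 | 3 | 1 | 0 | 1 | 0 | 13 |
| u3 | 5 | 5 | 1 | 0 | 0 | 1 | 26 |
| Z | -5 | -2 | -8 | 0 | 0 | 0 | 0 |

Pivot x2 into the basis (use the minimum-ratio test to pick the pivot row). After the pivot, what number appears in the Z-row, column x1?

-13/3

Ratio test on column x2 — row 1: 21/2 = 21/2; row 2: 13/3 = 13/3; row 3: 26/5 = 26/5. Minimum is 13/3 at row 2 (u2 leaves); pivot element 3.
Divide row 2 by 3; eliminate column x2 from the other rows.
Z-row update in column x1: -5 − (-2)·(1/3) = -13/3.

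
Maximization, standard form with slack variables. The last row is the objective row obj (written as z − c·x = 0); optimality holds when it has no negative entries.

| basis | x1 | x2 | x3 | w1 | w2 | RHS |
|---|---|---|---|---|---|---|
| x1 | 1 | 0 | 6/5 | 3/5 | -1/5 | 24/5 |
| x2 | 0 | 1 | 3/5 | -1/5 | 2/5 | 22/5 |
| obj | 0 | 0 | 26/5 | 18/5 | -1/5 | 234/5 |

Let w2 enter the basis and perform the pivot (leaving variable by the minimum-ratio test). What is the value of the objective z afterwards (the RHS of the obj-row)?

49

Ratio test on column w2 — row 1: entry -1/5 ≤ 0; row 2: (22/5)/(2/5) = 11. Minimum is 11 at row 2 (x2 leaves); pivot element 2/5.
Pivot on row 2; the obj-row RHS becomes 234/5 − (-1/5)·11 = 49.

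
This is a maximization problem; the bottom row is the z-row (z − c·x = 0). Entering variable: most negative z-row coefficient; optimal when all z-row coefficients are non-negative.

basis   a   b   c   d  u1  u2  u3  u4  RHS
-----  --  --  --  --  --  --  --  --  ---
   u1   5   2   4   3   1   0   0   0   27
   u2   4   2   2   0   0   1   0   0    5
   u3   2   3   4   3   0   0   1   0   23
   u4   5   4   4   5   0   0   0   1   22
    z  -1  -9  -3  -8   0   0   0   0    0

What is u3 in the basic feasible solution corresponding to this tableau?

u3 is basic (row 3); its value is the RHS of that row, 23.

23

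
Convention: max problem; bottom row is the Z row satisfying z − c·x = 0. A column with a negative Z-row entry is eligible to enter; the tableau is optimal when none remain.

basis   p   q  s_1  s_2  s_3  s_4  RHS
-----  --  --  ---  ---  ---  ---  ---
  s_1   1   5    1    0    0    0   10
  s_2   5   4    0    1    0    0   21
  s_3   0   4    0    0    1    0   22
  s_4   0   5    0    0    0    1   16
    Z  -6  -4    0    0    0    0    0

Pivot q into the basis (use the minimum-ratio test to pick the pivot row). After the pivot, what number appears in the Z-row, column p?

Ratio test on column q — row 1: 10/5 = 2; row 2: 21/4 = 21/4; row 3: 22/4 = 11/2; row 4: 16/5 = 16/5. Minimum is 2 at row 1 (s_1 leaves); pivot element 5.
Divide row 1 by 5; eliminate column q from the other rows.
Z-row update in column p: -6 − (-4)·(1/5) = -26/5.

-26/5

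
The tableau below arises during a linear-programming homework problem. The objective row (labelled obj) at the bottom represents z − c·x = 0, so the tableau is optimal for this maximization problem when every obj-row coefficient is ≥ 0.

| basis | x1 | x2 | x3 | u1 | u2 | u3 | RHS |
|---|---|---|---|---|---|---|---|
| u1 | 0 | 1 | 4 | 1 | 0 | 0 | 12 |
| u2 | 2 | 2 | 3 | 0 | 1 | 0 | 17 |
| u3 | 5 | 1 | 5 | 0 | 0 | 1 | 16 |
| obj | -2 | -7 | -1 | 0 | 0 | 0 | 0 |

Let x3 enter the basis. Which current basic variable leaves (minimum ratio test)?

u1

Column x3 entries and ratios — u1: 12/4 = 3; u2: 17/3 = 17/3; u3: 16/5 = 16/5.
Smallest ratio is 3 in the row of u1, so u1 leaves.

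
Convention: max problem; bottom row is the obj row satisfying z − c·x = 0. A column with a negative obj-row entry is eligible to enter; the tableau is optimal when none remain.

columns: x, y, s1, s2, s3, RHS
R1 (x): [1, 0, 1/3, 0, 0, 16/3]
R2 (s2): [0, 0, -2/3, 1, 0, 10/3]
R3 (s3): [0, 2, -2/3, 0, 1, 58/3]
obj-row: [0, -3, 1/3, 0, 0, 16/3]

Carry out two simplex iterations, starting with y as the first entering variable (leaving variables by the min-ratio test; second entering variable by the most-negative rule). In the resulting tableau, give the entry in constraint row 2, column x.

Ratio test on column y — row 1: entry 0 ≤ 0; row 2: entry 0 ≤ 0; row 3: (58/3)/2 = 29/3. Minimum is 29/3 at row 3 (s3 leaves); pivot element 2.
Divide row 3 by 2; eliminate column y from the other rows.
Second iteration: most negative obj-row entry is -2/3 in column s1, so s1 enters.
Ratio test on column s1 — row 1: (16/3)/(1/3) = 16; row 2: entry -2/3 ≤ 0; row 3: entry -1/3 ≤ 0. Minimum is 16 at row 1 (x leaves); pivot element 1/3.
Divide row 1 by 1/3; eliminate column s1 from the other rows.
After both pivots, the entry at constraint row 2, column x is 2.

2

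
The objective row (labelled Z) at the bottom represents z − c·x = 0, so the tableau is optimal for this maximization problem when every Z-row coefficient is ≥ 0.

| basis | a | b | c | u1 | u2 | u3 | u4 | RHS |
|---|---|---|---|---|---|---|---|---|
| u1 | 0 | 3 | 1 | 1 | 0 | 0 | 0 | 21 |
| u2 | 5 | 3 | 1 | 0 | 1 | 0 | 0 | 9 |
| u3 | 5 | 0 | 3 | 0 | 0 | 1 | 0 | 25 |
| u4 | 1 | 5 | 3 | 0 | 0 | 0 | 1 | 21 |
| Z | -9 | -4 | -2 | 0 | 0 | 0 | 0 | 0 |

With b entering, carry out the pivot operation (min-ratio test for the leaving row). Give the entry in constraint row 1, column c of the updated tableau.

0

Ratio test on column b — row 1: 21/3 = 7; row 2: 9/3 = 3; row 3: entry 0 ≤ 0; row 4: 21/5 = 21/5. Minimum is 3 at row 2 (u2 leaves); pivot element 3.
Divide row 2 by 3; eliminate column b from the other rows.
Row 1 update in column c: 1 − 3·(1/3) = 0.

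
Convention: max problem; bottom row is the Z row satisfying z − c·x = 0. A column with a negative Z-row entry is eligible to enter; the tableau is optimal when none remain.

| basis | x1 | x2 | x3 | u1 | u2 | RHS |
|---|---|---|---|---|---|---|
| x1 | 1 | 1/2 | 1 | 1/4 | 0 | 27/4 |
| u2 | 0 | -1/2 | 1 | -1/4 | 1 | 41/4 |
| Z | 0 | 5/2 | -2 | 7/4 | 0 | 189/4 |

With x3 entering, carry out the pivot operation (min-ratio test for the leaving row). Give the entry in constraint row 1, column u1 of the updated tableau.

1/4

Ratio test on column x3 — row 1: (27/4)/1 = 27/4; row 2: (41/4)/1 = 41/4. Minimum is 27/4 at row 1 (x1 leaves); pivot element 1.
Divide row 1 by 1; eliminate column x3 from the other rows.
In the new row 1, the u1 entry is the old entry divided by the pivot: (1/4)/1 = 1/4.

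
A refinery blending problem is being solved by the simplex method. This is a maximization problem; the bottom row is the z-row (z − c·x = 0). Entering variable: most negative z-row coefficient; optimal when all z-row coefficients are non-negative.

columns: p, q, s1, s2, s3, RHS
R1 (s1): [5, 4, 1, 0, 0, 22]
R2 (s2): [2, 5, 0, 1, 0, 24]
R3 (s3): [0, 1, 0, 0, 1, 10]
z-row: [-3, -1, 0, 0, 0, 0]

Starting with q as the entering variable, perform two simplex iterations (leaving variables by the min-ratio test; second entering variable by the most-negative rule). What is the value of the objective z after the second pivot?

118/17

Ratio test on column q — row 1: 22/4 = 11/2; row 2: 24/5 = 24/5; row 3: 10/1 = 10. Minimum is 24/5 at row 2 (s2 leaves); pivot element 5.
Pivot on row 2; the z-row RHS becomes 0 − (-1)·(24/5) = 24/5.
Next entering variable (most negative z-row entry -13/5): p.
Ratio test on column p — row 1: (14/5)/(17/5) = 14/17; row 2: (24/5)/(2/5) = 12; row 3: entry -2/5 ≤ 0. Minimum is 14/17 at row 1 (s1 leaves); pivot element 17/5.
After the second pivot the z-row RHS is 24/5 − (-13/5)·(14/17) = 118/17.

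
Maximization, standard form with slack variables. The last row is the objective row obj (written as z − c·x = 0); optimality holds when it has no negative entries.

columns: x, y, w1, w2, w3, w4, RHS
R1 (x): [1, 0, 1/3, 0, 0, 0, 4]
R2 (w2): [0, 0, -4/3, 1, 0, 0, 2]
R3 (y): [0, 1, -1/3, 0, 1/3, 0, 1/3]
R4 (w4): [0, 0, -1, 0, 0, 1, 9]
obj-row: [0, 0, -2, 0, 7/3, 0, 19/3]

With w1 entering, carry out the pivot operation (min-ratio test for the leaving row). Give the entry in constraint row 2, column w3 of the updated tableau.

Ratio test on column w1 — row 1: 4/(1/3) = 12; row 2: entry -4/3 ≤ 0; row 3: entry -1/3 ≤ 0; row 4: entry -1 ≤ 0. Minimum is 12 at row 1 (x leaves); pivot element 1/3.
Divide row 1 by 1/3; eliminate column w1 from the other rows.
Row 2 update in column w3: 0 − (-4/3)·0 = 0.

0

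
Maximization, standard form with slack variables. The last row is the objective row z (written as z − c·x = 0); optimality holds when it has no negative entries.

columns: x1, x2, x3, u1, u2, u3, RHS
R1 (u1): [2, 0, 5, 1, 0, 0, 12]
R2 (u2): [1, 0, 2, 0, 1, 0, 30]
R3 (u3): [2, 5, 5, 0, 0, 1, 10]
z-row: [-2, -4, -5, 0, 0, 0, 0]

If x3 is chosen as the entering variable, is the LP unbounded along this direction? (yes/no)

no

Column x3 has positive entries in row(s) 1, 2, 3, so the ratio test bounds it — not unbounded.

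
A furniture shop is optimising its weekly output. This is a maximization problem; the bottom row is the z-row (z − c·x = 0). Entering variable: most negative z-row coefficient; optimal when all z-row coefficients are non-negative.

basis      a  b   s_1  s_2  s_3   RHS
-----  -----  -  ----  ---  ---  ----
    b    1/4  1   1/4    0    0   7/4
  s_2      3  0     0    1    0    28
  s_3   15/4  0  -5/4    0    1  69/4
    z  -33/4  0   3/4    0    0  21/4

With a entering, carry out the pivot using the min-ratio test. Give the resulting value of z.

216/5

Ratio test on column a — row 1: (7/4)/(1/4) = 7; row 2: 28/3 = 28/3; row 3: (69/4)/(15/4) = 23/5. Minimum is 23/5 at row 3 (s_3 leaves); pivot element 15/4.
Pivot on row 3; the z-row RHS becomes 21/4 − (-33/4)·(23/5) = 216/5.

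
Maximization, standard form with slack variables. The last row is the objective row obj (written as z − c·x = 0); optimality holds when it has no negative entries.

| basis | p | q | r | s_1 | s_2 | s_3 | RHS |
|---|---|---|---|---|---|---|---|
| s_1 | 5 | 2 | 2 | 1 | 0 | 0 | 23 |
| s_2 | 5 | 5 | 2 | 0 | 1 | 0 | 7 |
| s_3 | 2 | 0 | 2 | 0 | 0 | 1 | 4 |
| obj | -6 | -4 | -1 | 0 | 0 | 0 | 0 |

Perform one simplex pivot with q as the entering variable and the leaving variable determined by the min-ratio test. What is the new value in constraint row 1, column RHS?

101/5

Ratio test on column q — row 1: 23/2 = 23/2; row 2: 7/5 = 7/5; row 3: entry 0 ≤ 0. Minimum is 7/5 at row 2 (s_2 leaves); pivot element 5.
Divide row 2 by 5; eliminate column q from the other rows.
Row 1 update in column RHS: 23 − 2·(7/5) = 101/5.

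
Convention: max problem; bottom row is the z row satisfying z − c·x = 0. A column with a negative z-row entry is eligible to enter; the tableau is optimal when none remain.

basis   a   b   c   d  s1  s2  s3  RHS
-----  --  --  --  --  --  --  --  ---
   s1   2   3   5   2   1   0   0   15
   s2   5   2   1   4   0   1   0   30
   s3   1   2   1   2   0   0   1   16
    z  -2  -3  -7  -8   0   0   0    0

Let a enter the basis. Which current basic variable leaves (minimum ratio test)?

Column a entries and ratios — s1: 15/2 = 15/2; s2: 30/5 = 6; s3: 16/1 = 16.
Smallest ratio is 6 in the row of s2, so s2 leaves.

s2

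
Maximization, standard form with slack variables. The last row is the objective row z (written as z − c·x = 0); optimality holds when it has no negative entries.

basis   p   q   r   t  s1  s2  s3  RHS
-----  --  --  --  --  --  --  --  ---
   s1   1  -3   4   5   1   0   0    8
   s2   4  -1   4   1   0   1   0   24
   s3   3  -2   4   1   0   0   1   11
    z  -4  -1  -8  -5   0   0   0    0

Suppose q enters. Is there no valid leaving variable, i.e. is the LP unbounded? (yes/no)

Every constraint-row entry in column q is ≤ 0, so increasing q is unbounded.

yes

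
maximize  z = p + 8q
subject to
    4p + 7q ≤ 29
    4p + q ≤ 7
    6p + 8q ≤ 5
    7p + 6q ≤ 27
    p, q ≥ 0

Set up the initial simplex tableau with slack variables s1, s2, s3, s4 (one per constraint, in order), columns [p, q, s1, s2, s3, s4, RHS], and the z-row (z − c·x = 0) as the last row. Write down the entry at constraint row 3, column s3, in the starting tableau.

1

Slack s3 belongs to constraint 3; its column is the unit vector e_3, so the entry in row 3 is 1.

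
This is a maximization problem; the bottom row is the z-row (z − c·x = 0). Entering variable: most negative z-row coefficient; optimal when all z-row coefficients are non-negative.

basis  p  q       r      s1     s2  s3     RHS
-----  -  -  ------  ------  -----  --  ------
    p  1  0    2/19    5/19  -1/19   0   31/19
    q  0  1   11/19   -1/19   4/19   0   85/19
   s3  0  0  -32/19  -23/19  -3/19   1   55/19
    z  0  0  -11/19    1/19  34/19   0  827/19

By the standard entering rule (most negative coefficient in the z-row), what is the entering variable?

r

Negative z-row entries: r: -11/19.
The most negative is -11/19 in column r, so r enters.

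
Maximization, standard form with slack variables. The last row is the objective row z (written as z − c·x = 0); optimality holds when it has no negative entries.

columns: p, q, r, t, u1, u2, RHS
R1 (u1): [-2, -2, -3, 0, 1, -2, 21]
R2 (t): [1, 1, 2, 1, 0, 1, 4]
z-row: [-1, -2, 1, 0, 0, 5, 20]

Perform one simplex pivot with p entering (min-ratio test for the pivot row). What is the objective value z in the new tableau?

Ratio test on column p — row 1: entry -2 ≤ 0; row 2: 4/1 = 4. Minimum is 4 at row 2 (t leaves); pivot element 1.
Pivot on row 2; the z-row RHS becomes 20 − (-1)·4 = 24.

24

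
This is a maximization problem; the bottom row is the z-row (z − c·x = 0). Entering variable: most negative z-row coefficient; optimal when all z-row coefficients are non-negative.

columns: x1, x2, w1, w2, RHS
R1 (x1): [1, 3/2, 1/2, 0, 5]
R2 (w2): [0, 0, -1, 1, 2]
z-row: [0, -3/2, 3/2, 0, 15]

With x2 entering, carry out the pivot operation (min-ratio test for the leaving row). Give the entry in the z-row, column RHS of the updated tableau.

Ratio test on column x2 — row 1: 5/(3/2) = 10/3; row 2: entry 0 ≤ 0. Minimum is 10/3 at row 1 (x1 leaves); pivot element 3/2.
Divide row 1 by 3/2; eliminate column x2 from the other rows.
z-row update in column RHS: 15 − (-3/2)·(10/3) = 20.

20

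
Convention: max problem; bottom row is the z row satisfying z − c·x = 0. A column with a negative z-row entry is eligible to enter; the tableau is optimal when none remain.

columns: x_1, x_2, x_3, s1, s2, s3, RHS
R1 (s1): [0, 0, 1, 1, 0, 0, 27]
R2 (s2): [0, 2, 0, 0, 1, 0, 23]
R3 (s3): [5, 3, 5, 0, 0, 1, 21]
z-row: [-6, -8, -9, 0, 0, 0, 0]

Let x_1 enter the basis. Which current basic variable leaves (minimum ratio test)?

s3

Column x_1 entries and ratios — s1: 0 ≤ 0, skip; s2: 0 ≤ 0, skip; s3: 21/5 = 21/5.
Smallest ratio is 21/5 in the row of s3, so s3 leaves.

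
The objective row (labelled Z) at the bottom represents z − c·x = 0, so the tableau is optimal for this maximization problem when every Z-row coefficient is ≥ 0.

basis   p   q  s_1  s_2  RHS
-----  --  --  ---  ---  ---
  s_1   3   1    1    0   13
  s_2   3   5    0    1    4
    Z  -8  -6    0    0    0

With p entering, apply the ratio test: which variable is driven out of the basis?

s_2

Column p entries and ratios — s_1: 13/3 = 13/3; s_2: 4/3 = 4/3.
Smallest ratio is 4/3 in the row of s_2, so s_2 leaves.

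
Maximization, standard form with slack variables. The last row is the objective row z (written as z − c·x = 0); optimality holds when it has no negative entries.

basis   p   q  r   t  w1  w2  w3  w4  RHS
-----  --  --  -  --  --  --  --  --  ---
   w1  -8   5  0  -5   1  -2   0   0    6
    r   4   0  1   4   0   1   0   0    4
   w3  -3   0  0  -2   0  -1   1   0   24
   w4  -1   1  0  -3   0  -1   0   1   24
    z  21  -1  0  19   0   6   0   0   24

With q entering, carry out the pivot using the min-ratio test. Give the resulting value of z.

126/5

Ratio test on column q — row 1: 6/5 = 6/5; row 2: entry 0 ≤ 0; row 3: entry 0 ≤ 0; row 4: 24/1 = 24. Minimum is 6/5 at row 1 (w1 leaves); pivot element 5.
Pivot on row 1; the z-row RHS becomes 24 − (-1)·(6/5) = 126/5.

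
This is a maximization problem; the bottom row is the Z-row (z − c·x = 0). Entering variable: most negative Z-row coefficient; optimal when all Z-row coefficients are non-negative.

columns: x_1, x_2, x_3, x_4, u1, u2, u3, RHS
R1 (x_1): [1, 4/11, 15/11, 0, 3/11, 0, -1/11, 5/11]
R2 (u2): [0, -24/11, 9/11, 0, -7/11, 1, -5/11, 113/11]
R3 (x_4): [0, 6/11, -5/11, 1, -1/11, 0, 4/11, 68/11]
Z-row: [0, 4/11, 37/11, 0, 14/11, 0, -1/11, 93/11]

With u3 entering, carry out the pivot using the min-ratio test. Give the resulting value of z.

Ratio test on column u3 — row 1: entry -1/11 ≤ 0; row 2: entry -5/11 ≤ 0; row 3: (68/11)/(4/11) = 17. Minimum is 17 at row 3 (x_4 leaves); pivot element 4/11.
Pivot on row 3; the Z-row RHS becomes 93/11 − (-1/11)·17 = 10.

10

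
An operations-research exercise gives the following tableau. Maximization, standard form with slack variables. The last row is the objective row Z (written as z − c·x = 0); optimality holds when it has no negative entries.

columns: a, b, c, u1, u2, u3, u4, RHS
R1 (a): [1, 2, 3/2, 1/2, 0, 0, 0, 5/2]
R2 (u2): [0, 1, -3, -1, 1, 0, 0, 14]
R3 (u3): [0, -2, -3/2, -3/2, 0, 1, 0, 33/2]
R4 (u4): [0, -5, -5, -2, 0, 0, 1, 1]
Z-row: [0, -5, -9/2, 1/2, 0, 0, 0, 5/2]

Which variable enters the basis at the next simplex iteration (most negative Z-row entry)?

Negative Z-row entries: b: -5, c: -9/2.
The most negative is -5 in column b, so b enters.

b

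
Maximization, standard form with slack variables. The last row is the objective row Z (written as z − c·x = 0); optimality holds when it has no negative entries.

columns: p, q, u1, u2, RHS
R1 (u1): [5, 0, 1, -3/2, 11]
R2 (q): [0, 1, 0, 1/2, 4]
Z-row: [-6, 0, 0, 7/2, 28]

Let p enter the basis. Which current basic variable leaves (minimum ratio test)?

Column p entries and ratios — u1: 11/5 = 11/5; q: 0 ≤ 0, skip.
Smallest ratio is 11/5 in the row of u1, so u1 leaves.

u1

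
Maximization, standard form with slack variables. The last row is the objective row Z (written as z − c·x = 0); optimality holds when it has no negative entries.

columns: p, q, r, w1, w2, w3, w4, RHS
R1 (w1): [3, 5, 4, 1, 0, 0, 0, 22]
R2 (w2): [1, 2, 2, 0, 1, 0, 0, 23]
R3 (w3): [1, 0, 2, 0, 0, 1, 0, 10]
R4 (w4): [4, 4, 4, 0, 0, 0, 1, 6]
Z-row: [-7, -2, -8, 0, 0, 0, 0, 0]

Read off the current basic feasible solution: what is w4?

w4 is basic (row 4); its value is the RHS of that row, 6.

6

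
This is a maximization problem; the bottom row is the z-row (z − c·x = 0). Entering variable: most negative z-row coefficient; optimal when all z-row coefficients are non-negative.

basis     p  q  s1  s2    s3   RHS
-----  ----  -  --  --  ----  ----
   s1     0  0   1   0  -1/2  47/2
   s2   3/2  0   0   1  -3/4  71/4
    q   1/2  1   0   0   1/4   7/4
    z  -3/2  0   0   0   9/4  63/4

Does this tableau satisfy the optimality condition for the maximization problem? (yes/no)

no

The z-row has a negative entry -3/2 in column p, so it is not optimal.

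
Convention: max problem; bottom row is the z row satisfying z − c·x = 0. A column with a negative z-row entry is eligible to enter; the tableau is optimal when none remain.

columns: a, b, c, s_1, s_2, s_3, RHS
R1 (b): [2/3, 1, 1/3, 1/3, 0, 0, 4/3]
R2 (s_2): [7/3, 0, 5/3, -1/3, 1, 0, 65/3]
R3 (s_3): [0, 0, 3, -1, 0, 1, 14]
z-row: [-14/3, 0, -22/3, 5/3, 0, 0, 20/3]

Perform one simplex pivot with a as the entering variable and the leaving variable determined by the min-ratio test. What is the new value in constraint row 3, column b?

0

Ratio test on column a — row 1: (4/3)/(2/3) = 2; row 2: (65/3)/(7/3) = 65/7; row 3: entry 0 ≤ 0. Minimum is 2 at row 1 (b leaves); pivot element 2/3.
Divide row 1 by 2/3; eliminate column a from the other rows.
Row 3 update in column b: 0 − 0·(3/2) = 0.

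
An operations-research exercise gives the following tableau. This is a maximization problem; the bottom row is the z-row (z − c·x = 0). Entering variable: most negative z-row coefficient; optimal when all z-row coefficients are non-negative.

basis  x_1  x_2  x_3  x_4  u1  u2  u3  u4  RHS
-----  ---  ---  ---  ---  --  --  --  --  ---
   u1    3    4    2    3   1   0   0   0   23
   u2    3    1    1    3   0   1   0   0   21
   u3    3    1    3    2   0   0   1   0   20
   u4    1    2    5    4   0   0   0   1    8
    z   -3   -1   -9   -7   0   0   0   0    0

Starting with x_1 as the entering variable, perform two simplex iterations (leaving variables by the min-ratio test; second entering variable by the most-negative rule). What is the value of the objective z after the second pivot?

Ratio test on column x_1 — row 1: 23/3 = 23/3; row 2: 21/3 = 7; row 3: 20/3 = 20/3; row 4: 8/1 = 8. Minimum is 20/3 at row 3 (u3 leaves); pivot element 3.
Pivot on row 3; the z-row RHS becomes 0 − (-3)·(20/3) = 20.
Next entering variable (most negative z-row entry -6): x_3.
Ratio test on column x_3 — row 1: entry -1 ≤ 0; row 2: entry -2 ≤ 0; row 3: (20/3)/1 = 20/3; row 4: (4/3)/4 = 1/3. Minimum is 1/3 at row 4 (u4 leaves); pivot element 4.
After the second pivot the z-row RHS is 20 − (-6)·(1/3) = 22.

22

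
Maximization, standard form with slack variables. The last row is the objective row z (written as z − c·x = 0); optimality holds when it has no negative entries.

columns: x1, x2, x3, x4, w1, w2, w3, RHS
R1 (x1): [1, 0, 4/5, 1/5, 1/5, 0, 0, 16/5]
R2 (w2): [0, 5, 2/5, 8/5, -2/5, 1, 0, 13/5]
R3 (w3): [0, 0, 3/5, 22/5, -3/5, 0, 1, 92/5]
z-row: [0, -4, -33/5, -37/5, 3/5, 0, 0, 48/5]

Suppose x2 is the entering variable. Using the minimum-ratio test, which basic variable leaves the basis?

w2

Column x2 entries and ratios — x1: 0 ≤ 0, skip; w2: (13/5)/5 = 13/25; w3: 0 ≤ 0, skip.
Smallest ratio is 13/25 in the row of w2, so w2 leaves.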